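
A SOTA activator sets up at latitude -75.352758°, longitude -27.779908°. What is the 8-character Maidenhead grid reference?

Add 180° to longitude and 90° to latitude: 152.22009, 14.64724.
Field: lon ⌊152.22009/20⌋ = 7 → H; lat ⌊14.64724/10⌋ = 1 → B.
Square: lon ⌊12.22009/2⌋ = 6; lat ⌊4.64724/1⌋ = 4.
Subsquare: lon ⌊0.22009/0.0833333⌋ = 2 → c; lat ⌊0.64724/0.0416667⌋ = 15 → p.
Extended square: lon ⌊0.05343/0.00833333⌋ = 6; lat ⌊0.02224/0.00416667⌋ = 5.

HB64cp65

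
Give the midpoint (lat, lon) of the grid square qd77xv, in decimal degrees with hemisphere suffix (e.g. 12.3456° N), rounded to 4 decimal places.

52.1042° S, 155.9583° E

Field Q=16, D=3: +16·20° lon, +3·10° lat → SW at lon 140°, lat -60°.
Square 7, 7: +7·2° lon, +7·1° lat → SW at lon 154°, lat -53°.
Subsquare x=23, v=21: +23·0.0833333° lon, +21·0.0416667° lat → SW at lon 155.917°, lat -52.125°.
Cell spans 0.0833333° lon × 0.0416667° lat. Centre is SW corner plus half of each.
latitude 52.1042° S, longitude 155.9583° E.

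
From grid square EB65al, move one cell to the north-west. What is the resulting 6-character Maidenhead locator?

EB55xm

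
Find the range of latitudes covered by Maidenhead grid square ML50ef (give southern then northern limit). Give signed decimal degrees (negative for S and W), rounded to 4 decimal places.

Field M=12, L=11: +12·20° lon, +11·10° lat → SW at lon 60°, lat 20°.
Square 5, 0: +5·2° lon, +0·1° lat → SW at lon 70°, lat 20°.
Subsquare e=4, f=5: +4·0.0833333° lon, +5·0.0416667° lat → SW at lon 70.3333°, lat 20.2083°.
Cell spans 0.0833333° lon × 0.0416667° lat.
south 20.2083, north 20.2500.

20.2083, 20.2500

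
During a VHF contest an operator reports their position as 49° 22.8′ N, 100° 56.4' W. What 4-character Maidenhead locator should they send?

Offset from 180°W / 90°S: lon 79.06°, lat 139.38°.
Field: lon ⌊79.06/20⌋ = 3 → D; lat ⌊139.38/10⌋ = 13 → N.
Square: lon ⌊19.06/2⌋ = 9; lat ⌊9.38/1⌋ = 9.

DN99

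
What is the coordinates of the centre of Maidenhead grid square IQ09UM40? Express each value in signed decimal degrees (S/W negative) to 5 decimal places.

Field I=8, Q=16: +8·20° lon, +16·10° lat → SW at lon -20°, lat 70°.
Square 0, 9: +0·2° lon, +9·1° lat → SW at lon -20°, lat 79°.
Subsquare u=20, m=12: +20·0.0833333° lon, +12·0.0416667° lat → SW at lon -18.3333°, lat 79.5°.
Extended square 4, 0: +4·0.00833333° lon, +0·0.00416667° lat → SW at lon -18.3°, lat 79.5°.
Cell spans 0.00833333° lon × 0.00416667° lat. Centre is SW corner plus half of each.
latitude 79.50208, longitude -18.29583.

79.50208, -18.29583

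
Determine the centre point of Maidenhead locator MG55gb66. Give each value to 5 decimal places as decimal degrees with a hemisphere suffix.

24.93125° S, 70.55417° E

Field M=12, G=6: +12·20° lon, +6·10° lat → SW at lon 60°, lat -30°.
Square 5, 5: +5·2° lon, +5·1° lat → SW at lon 70°, lat -25°.
Subsquare g=6, b=1: +6·0.0833333° lon, +1·0.0416667° lat → SW at lon 70.5°, lat -24.9583°.
Extended square 6, 6: +6·0.00833333° lon, +6·0.00416667° lat → SW at lon 70.55°, lat -24.9333°.
Cell spans 0.00833333° lon × 0.00416667° lat. Centre is SW corner plus half of each.
latitude 24.93125° S, longitude 70.55417° E.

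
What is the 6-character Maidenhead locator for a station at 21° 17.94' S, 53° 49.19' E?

LG68vq

Offset from 180°W / 90°S: lon 233.8198°, lat 68.7010°.
Field: 233.8198/20 → 11 → L, 68.7010/10 → 6 → G; chars LG.
Square: 13.8198/2 → 6, 8.7010/1 → 8; chars 68.
Subsquare: 1.8198/0.0833333 → 21 → v, 0.7010/0.0416667 → 16 → q; chars vq.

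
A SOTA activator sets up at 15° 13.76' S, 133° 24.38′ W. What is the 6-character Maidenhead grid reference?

CH34hs

Add 180° to longitude and 90° to latitude: 46.5937, 74.7707.
Field: lon ⌊46.5937/20⌋ = 2 → C; lat ⌊74.7707/10⌋ = 7 → H.
Square: lon ⌊6.5937/2⌋ = 3; lat ⌊4.7707/1⌋ = 4.
Subsquare: lon ⌊0.5937/0.0833333⌋ = 7 → h; lat ⌊0.7707/0.0416667⌋ = 18 → s.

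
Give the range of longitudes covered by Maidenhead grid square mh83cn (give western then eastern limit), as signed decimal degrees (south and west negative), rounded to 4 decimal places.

Field M=12, H=7: +12·20° lon, +7·10° lat → SW at lon 60°, lat -20°.
Square 8, 3: +8·2° lon, +3·1° lat → SW at lon 76°, lat -17°.
Subsquare c=2, n=13: +2·0.0833333° lon, +13·0.0416667° lat → SW at lon 76.1667°, lat -16.4583°.
Cell spans 0.0833333° lon × 0.0416667° lat.
west 76.1667, east 76.2500.

76.1667, 76.2500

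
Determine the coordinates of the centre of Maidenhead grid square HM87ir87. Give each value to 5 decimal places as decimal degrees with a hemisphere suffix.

37.73958° N, 23.26250° W

Field H=7, M=12: +7·20° lon, +12·10° lat → SW at lon -40°, lat 30°.
Square 8, 7: +8·2° lon, +7·1° lat → SW at lon -24°, lat 37°.
Subsquare i=8, r=17: +8·0.0833333° lon, +17·0.0416667° lat → SW at lon -23.3333°, lat 37.7083°.
Extended square 8, 7: +8·0.00833333° lon, +7·0.00416667° lat → SW at lon -23.2667°, lat 37.7375°.
Cell spans 0.00833333° lon × 0.00416667° lat. Centre is SW corner plus half of each.
latitude 37.73958° N, longitude 23.26250° W.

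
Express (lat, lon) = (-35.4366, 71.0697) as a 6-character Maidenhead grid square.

Shift to the Maidenhead origin (180°W, 90°S): lon 251.0697, lat 54.5634.
Field: lon ⌊251.0697/20⌋ = 12 → M; lat ⌊54.5634/10⌋ = 5 → F.
Square: lon ⌊11.0697/2⌋ = 5; lat ⌊4.5634/1⌋ = 4.
Subsquare: lon ⌊1.0697/0.0833333⌋ = 12 → m; lat ⌊0.5634/0.0416667⌋ = 13 → n.

MF54mn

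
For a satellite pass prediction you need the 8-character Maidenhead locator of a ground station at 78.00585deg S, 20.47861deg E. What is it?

Add 180° to longitude and 90° to latitude: 200.47861, 11.99415.
Field (20°×10°, letters A–R): 200.47861/20 → 10 → K, 11.99415/10 → 1 → B; chars KB.
Square (2°×1°, digits 0–9): 0.47861/2 → 0, 1.99415/1 → 1; chars 01.
Subsquare (5′×2.5′, letters a–x): 0.47861/0.0833333 → 5 → f, 0.99415/0.0416667 → 23 → x; chars fx.
Extended square (30″×15″, digits 0–9): 0.06194/0.00833333 → 7, 0.03582/0.00416667 → 8; chars 78.

KB01fx78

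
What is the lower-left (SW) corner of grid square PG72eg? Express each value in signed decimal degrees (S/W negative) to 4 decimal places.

-27.7500, 134.3333

Field P=15, G=6: +15·20° lon, +6·10° lat → SW at lon 120°, lat -30°.
Square 7, 2: +7·2° lon, +2·1° lat → SW at lon 134°, lat -28°.
Subsquare e=4, g=6: +4·0.0833333° lon, +6·0.0416667° lat → SW at lon 134.333°, lat -27.75°.
latitude -27.7500, longitude 134.3333.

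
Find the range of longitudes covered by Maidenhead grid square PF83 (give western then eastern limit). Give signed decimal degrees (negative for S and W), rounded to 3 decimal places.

Field P=15, F=5: +15·20° lon, +5·10° lat → SW at lon 120°, lat -40°.
Square 8, 3: +8·2° lon, +3·1° lat → SW at lon 136°, lat -37°.
Cell spans 2° lon × 1° lat.
west 136.000, east 138.000.

136.000, 138.000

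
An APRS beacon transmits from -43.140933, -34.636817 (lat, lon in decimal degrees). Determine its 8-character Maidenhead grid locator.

HE26qu36

Shift to the Maidenhead origin (180°W, 90°S): lon 145.36318, lat 46.85907.
Field: 145.36318/20 → 7 → H, 46.85907/10 → 4 → E; chars HE.
Square: 5.36318/2 → 2, 6.85907/1 → 6; chars 26.
Subsquare: 1.36318/0.0833333 → 16 → q, 0.85907/0.0416667 → 20 → u; chars qu.
Extended square: 0.02985/0.00833333 → 3, 0.02573/0.00416667 → 6; chars 36.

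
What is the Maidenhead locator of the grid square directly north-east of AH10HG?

AH10ih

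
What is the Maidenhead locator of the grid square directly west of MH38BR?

Longitude subsquare b = 1; −1 → 0 = a.
The latitude characters are unchanged.

MH38ar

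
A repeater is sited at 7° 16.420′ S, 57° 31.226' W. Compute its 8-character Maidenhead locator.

GI12fr74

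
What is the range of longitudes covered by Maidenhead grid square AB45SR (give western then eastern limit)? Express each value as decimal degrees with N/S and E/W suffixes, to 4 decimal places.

Field A=0, B=1: +0·20° lon, +1·10° lat → SW at lon -180°, lat -80°.
Square 4, 5: +4·2° lon, +5·1° lat → SW at lon -172°, lat -75°.
Subsquare s=18, r=17: +18·0.0833333° lon, +17·0.0416667° lat → SW at lon -170.5°, lat -74.2917°.
Cell spans 0.0833333° lon × 0.0416667° lat.
west 170.5000° W, east 170.4167° W.

170.5000° W, 170.4167° W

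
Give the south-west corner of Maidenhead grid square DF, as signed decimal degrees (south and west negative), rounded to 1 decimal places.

Field D=3, F=5: +3·20° lon, +5·10° lat → SW at lon -120°, lat -40°.
latitude -40.0, longitude -120.0.

-40.0, -120.0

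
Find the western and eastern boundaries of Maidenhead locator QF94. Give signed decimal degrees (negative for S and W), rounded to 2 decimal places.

158.00, 160.00

Field Q=16, F=5: +16·20° lon, +5·10° lat → SW at lon 140°, lat -40°.
Square 9, 4: +9·2° lon, +4·1° lat → SW at lon 158°, lat -36°.
Cell spans 2° lon × 1° lat.
west 158.00, east 160.00.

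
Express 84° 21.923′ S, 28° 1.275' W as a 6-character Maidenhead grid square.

HA55xp

Shift to the Maidenhead origin (180°W, 90°S): lon 151.9787, lat 5.6346.
Field (20°×10°, letters A–R): lon ⌊151.9787/20⌋ = 7 → H; lat ⌊5.6346/10⌋ = 0 → A.
Square (2°×1°, digits 0–9): lon ⌊11.9787/2⌋ = 5; lat ⌊5.6346/1⌋ = 5.
Subsquare (5′×2.5′, letters a–x): lon ⌊1.9787/0.0833333⌋ = 23 → x; lat ⌊0.6346/0.0416667⌋ = 15 → p.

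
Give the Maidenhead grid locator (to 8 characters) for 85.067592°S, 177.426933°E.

RA84rw13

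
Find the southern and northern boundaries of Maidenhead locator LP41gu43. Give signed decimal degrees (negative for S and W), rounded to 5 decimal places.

Field L=11, P=15: +11·20° lon, +15·10° lat → SW at lon 40°, lat 60°.
Square 4, 1: +4·2° lon, +1·1° lat → SW at lon 48°, lat 61°.
Subsquare g=6, u=20: +6·0.0833333° lon, +20·0.0416667° lat → SW at lon 48.5°, lat 61.8333°.
Extended square 4, 3: +4·0.00833333° lon, +3·0.00416667° lat → SW at lon 48.5333°, lat 61.8458°.
Cell spans 0.00833333° lon × 0.00416667° lat.
south 61.84583, north 61.85000.

61.84583, 61.85000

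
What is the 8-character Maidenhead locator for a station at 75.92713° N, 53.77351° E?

LQ65vw22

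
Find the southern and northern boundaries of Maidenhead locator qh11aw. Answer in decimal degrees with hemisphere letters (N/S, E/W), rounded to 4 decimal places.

Field Q=16, H=7: +16·20° lon, +7·10° lat → SW at lon 140°, lat -20°.
Square 1, 1: +1·2° lon, +1·1° lat → SW at lon 142°, lat -19°.
Subsquare a=0, w=22: +0·0.0833333° lon, +22·0.0416667° lat → SW at lon 142°, lat -18.0833°.
Cell spans 0.0833333° lon × 0.0416667° lat.
south 18.0833° S, north 18.0417° S.

18.0833° S, 18.0417° S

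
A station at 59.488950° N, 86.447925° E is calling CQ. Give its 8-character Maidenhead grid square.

NO39fl37

Shift to the Maidenhead origin (180°W, 90°S): lon 266.44792, lat 149.48895.
Field: 266.44792/20 → 13 → N, 149.48895/10 → 14 → O; chars NO.
Square: 6.44792/2 → 3, 9.48895/1 → 9; chars 39.
Subsquare: 0.44792/0.0833333 → 5 → f, 0.48895/0.0416667 → 11 → l; chars fl.
Extended square: 0.03126/0.00833333 → 3, 0.03062/0.00416667 → 7; chars 37.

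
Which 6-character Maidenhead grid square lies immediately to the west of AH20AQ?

AH10xq

Longitude subsquare a = 0; −1 → -1, wraps to 23 = x, carry into square.
Longitude square 2; −1 → 1.
The latitude characters are unchanged.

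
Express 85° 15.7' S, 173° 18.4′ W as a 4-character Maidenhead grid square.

AA34

Shift to the Maidenhead origin (180°W, 90°S): lon 6.69, lat 4.74.
Field (20°×10°, letters A–R): 6.69/20 → 0 → A, 4.74/10 → 0 → A; chars AA.
Square (2°×1°, digits 0–9): 6.69/2 → 3, 4.74/1 → 4; chars 34.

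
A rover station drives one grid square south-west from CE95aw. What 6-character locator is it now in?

CE85xv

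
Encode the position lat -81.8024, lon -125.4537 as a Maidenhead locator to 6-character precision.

CA78ge

Add 180° to longitude and 90° to latitude: 54.5463, 8.1976.
Field: lon ⌊54.5463/20⌋ = 2 → C; lat ⌊8.1976/10⌋ = 0 → A.
Square: lon ⌊14.5463/2⌋ = 7; lat ⌊8.1976/1⌋ = 8.
Subsquare: lon ⌊0.5463/0.0833333⌋ = 6 → g; lat ⌊0.1976/0.0416667⌋ = 4 → e.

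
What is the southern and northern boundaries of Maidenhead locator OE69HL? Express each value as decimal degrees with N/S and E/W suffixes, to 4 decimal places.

40.5417° S, 40.5000° S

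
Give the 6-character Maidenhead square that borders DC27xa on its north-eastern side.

Longitude subsquare x = 23; +1 → 24, wraps to 0 = a, carry into square.
Longitude square 2; +1 → 3.
Latitude subsquare a = 0; +1 → 1 = b.

DC37ab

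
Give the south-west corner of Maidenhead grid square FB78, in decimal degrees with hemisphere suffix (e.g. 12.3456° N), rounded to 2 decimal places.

72.00° S, 66.00° W

Field F=5, B=1: +5·20° lon, +1·10° lat → SW at lon -80°, lat -80°.
Square 7, 8: +7·2° lon, +8·1° lat → SW at lon -66°, lat -72°.
latitude 72.00° S, longitude 66.00° W.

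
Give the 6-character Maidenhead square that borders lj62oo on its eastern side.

LJ62po

Longitude subsquare o = 14; +1 → 15 = p.
The latitude characters are unchanged.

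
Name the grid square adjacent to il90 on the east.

JL00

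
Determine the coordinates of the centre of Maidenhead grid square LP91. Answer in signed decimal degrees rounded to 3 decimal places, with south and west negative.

Field L=11, P=15: +11·20° lon, +15·10° lat → SW at lon 40°, lat 60°.
Square 9, 1: +9·2° lon, +1·1° lat → SW at lon 58°, lat 61°.
Cell spans 2° lon × 1° lat. Centre is SW corner plus half of each.
latitude 61.500, longitude 59.000.

61.500, 59.000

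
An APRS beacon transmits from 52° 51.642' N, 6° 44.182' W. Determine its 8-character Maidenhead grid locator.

IO62pu16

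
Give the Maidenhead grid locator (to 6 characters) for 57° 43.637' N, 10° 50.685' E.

JO57kr

Offset from 180°W / 90°S: lon 190.8448°, lat 147.7273°.
Field: lon ⌊190.8448/20⌋ = 9 → J; lat ⌊147.7273/10⌋ = 14 → O.
Square: lon ⌊10.8448/2⌋ = 5; lat ⌊7.7273/1⌋ = 7.
Subsquare: lon ⌊0.8448/0.0833333⌋ = 10 → k; lat ⌊0.7273/0.0416667⌋ = 17 → r.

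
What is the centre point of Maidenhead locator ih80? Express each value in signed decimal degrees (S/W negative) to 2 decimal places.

Field I=8, H=7: +8·20° lon, +7·10° lat → SW at lon -20°, lat -20°.
Square 8, 0: +8·2° lon, +0·1° lat → SW at lon -4°, lat -20°.
Cell spans 2° lon × 1° lat. Centre is SW corner plus half of each.
latitude -19.50, longitude -3.00.

-19.50, -3.00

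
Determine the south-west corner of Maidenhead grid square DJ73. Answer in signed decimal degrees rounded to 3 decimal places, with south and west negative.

Field D=3, J=9: +3·20° lon, +9·10° lat → SW at lon -120°, lat 0°.
Square 7, 3: +7·2° lon, +3·1° lat → SW at lon -106°, lat 3°.
latitude 3.000, longitude -106.000.

3.000, -106.000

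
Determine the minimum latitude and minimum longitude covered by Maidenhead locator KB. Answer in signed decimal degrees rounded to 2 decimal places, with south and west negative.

Field K=10, B=1: +10·20° lon, +1·10° lat → SW at lon 20°, lat -80°.
latitude -80.00, longitude 20.00.

-80.00, 20.00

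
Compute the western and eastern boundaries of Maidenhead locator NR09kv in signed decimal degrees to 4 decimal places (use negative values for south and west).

80.8333, 80.9167

Field N=13, R=17: +13·20° lon, +17·10° lat → SW at lon 80°, lat 80°.
Square 0, 9: +0·2° lon, +9·1° lat → SW at lon 80°, lat 89°.
Subsquare k=10, v=21: +10·0.0833333° lon, +21·0.0416667° lat → SW at lon 80.8333°, lat 89.875°.
Cell spans 0.0833333° lon × 0.0416667° lat.
west 80.8333, east 80.9167.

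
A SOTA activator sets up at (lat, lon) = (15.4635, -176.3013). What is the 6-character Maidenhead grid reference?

AK15ul

Shift to the Maidenhead origin (180°W, 90°S): lon 3.6987, lat 105.4635.
Field: lon ⌊3.6987/20⌋ = 0 → A; lat ⌊105.4635/10⌋ = 10 → K.
Square: lon ⌊3.6987/2⌋ = 1; lat ⌊5.4635/1⌋ = 5.
Subsquare: lon ⌊1.6987/0.0833333⌋ = 20 → u; lat ⌊0.4635/0.0416667⌋ = 11 → l.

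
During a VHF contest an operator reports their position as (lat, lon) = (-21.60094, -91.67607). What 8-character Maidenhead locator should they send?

Offset from 180°W / 90°S: lon 88.32393°, lat 68.39906°.
Field: 88.32393/20 → 4 → E, 68.39906/10 → 6 → G; chars EG.
Square: 8.32393/2 → 4, 8.39906/1 → 8; chars 48.
Subsquare: 0.32393/0.0833333 → 3 → d, 0.39906/0.0416667 → 9 → j; chars dj.
Extended square: 0.07393/0.00833333 → 8, 0.02406/0.00416667 → 5; chars 85.

EG48dj85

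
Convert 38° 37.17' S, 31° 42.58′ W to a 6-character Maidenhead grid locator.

Shift to the Maidenhead origin (180°W, 90°S): lon 148.2903, lat 51.3805.
Field: lon ⌊148.2903/20⌋ = 7 → H; lat ⌊51.3805/10⌋ = 5 → F.
Square: lon ⌊8.2903/2⌋ = 4; lat ⌊1.3805/1⌋ = 1.
Subsquare: lon ⌊0.2903/0.0833333⌋ = 3 → d; lat ⌊0.3805/0.0416667⌋ = 9 → j.

HF41dj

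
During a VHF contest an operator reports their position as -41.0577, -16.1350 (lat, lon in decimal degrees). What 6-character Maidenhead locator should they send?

IE18ww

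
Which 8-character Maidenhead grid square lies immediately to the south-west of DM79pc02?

DM79oc91

Longitude extended square 0; −1 → -1, wraps to 9, carry into subsquare.
Longitude subsquare p = 15; −1 → 14 = o.
Latitude extended square 2; −1 → 1.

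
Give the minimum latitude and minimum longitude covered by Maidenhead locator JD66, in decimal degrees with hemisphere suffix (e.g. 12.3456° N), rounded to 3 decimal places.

Field J=9, D=3: +9·20° lon, +3·10° lat → SW at lon 0°, lat -60°.
Square 6, 6: +6·2° lon, +6·1° lat → SW at lon 12°, lat -54°.
latitude 54.000° S, longitude 12.000° E.

54.000° S, 12.000° E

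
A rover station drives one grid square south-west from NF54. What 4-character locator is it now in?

NF43

Longitude square 5; −1 → 4.
Latitude square 4; −1 → 3.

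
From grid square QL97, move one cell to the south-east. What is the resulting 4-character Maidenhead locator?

RL06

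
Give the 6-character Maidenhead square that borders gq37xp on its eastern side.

GQ47ap

Longitude subsquare x = 23; +1 → 24, wraps to 0 = a, carry into square.
Longitude square 3; +1 → 4.
The latitude characters are unchanged.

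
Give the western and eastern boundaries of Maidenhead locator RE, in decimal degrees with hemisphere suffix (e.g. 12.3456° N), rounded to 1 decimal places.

160.0° E, 180.0° E

Field R=17, E=4: +17·20° lon, +4·10° lat → SW at lon 160°, lat -50°.
Cell spans 20° lon × 10° lat.
west 160.0° E, east 180.0° E.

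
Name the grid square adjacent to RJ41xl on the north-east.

RJ51am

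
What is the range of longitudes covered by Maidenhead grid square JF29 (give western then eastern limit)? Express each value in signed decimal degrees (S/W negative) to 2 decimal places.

Field J=9, F=5: +9·20° lon, +5·10° lat → SW at lon 0°, lat -40°.
Square 2, 9: +2·2° lon, +9·1° lat → SW at lon 4°, lat -31°.
Cell spans 2° lon × 1° lat.
west 4.00, east 6.00.

4.00, 6.00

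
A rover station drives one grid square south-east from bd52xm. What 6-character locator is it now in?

BD62al

Longitude subsquare x = 23; +1 → 24, wraps to 0 = a, carry into square.
Longitude square 5; +1 → 6.
Latitude subsquare m = 12; −1 → 11 = l.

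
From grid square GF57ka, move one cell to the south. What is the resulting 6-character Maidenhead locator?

GF56kx

Latitude subsquare a = 0; −1 → -1, wraps to 23 = x, carry into square.
Latitude square 7; −1 → 6.
The longitude characters are unchanged.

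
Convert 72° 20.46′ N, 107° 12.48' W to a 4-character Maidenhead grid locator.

DQ62

Add 180° to longitude and 90° to latitude: 72.79, 162.34.
Field (20°×10°, letters A–R): lon ⌊72.79/20⌋ = 3 → D; lat ⌊162.34/10⌋ = 16 → Q.
Square (2°×1°, digits 0–9): lon ⌊12.79/2⌋ = 6; lat ⌊2.34/1⌋ = 2.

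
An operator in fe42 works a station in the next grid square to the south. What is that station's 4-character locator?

FE41

Latitude square 2; −1 → 1.
The longitude characters are unchanged.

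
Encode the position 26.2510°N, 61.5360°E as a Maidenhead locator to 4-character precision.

ML06

Shift to the Maidenhead origin (180°W, 90°S): lon 241.54, lat 116.25.
Field (20°×10°, letters A–R): lon ⌊241.54/20⌋ = 12 → M; lat ⌊116.25/10⌋ = 11 → L.
Square (2°×1°, digits 0–9): lon ⌊1.54/2⌋ = 0; lat ⌊6.25/1⌋ = 6.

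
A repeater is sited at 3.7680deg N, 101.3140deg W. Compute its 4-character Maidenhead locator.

Shift to the Maidenhead origin (180°W, 90°S): lon 78.69, lat 93.77.
Field: 78.69/20 → 3 → D, 93.77/10 → 9 → J; chars DJ.
Square: 18.69/2 → 9, 3.77/1 → 3; chars 93.

DJ93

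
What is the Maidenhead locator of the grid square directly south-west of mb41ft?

MB41es

Longitude subsquare f = 5; −1 → 4 = e.
Latitude subsquare t = 19; −1 → 18 = s.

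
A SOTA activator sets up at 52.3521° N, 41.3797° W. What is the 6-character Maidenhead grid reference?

Add 180° to longitude and 90° to latitude: 138.6203, 142.3521.
Field: 138.6203/20 → 6 → G, 142.3521/10 → 14 → O; chars GO.
Square: 18.6203/2 → 9, 2.3521/1 → 2; chars 92.
Subsquare: 0.6203/0.0833333 → 7 → h, 0.3521/0.0416667 → 8 → i; chars hi.

GO92hi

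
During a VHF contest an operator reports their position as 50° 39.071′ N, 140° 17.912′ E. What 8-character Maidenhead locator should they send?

QO00dp56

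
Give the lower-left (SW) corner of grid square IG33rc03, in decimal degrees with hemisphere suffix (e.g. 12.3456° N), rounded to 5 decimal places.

Field I=8, G=6: +8·20° lon, +6·10° lat → SW at lon -20°, lat -30°.
Square 3, 3: +3·2° lon, +3·1° lat → SW at lon -14°, lat -27°.
Subsquare r=17, c=2: +17·0.0833333° lon, +2·0.0416667° lat → SW at lon -12.5833°, lat -26.9167°.
Extended square 0, 3: +0·0.00833333° lon, +3·0.00416667° lat → SW at lon -12.5833°, lat -26.9042°.
latitude 26.90417° S, longitude 12.58333° W.

26.90417° S, 12.58333° W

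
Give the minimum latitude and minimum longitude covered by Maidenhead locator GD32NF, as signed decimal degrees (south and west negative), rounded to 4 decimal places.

-57.7917, -52.9167

Field G=6, D=3: +6·20° lon, +3·10° lat → SW at lon -60°, lat -60°.
Square 3, 2: +3·2° lon, +2·1° lat → SW at lon -54°, lat -58°.
Subsquare n=13, f=5: +13·0.0833333° lon, +5·0.0416667° lat → SW at lon -52.9167°, lat -57.7917°.
latitude -57.7917, longitude -52.9167.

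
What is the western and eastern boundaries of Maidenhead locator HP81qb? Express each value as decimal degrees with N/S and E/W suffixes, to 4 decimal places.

22.6667° W, 22.5833° W

Field H=7, P=15: +7·20° lon, +15·10° lat → SW at lon -40°, lat 60°.
Square 8, 1: +8·2° lon, +1·1° lat → SW at lon -24°, lat 61°.
Subsquare q=16, b=1: +16·0.0833333° lon, +1·0.0416667° lat → SW at lon -22.6667°, lat 61.0417°.
Cell spans 0.0833333° lon × 0.0416667° lat.
west 22.6667° W, east 22.5833° W.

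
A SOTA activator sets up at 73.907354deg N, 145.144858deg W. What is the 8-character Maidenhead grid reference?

BQ73kv27

Offset from 180°W / 90°S: lon 34.85514°, lat 163.90735°.
Field (20°×10°, letters A–R): lon ⌊34.85514/20⌋ = 1 → B; lat ⌊163.90735/10⌋ = 16 → Q.
Square (2°×1°, digits 0–9): lon ⌊14.85514/2⌋ = 7; lat ⌊3.90735/1⌋ = 3.
Subsquare (5′×2.5′, letters a–x): lon ⌊0.85514/0.0833333⌋ = 10 → k; lat ⌊0.90735/0.0416667⌋ = 21 → v.
Extended square (30″×15″, digits 0–9): lon ⌊0.02181/0.00833333⌋ = 2; lat ⌊0.03235/0.00416667⌋ = 7.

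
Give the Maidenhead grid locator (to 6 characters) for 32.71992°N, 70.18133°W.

FM42vr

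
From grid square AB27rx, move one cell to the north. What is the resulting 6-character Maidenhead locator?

AB28ra

Latitude subsquare x = 23; +1 → 24, wraps to 0 = a, carry into square.
Latitude square 7; +1 → 8.
The longitude characters are unchanged.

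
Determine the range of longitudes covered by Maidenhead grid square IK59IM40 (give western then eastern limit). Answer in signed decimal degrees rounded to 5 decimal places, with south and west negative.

-9.30000, -9.29167

Field I=8, K=10: +8·20° lon, +10·10° lat → SW at lon -20°, lat 10°.
Square 5, 9: +5·2° lon, +9·1° lat → SW at lon -10°, lat 19°.
Subsquare i=8, m=12: +8·0.0833333° lon, +12·0.0416667° lat → SW at lon -9.33333°, lat 19.5°.
Extended square 4, 0: +4·0.00833333° lon, +0·0.00416667° lat → SW at lon -9.3°, lat 19.5°.
Cell spans 0.00833333° lon × 0.00416667° lat.
west -9.30000, east -9.29167.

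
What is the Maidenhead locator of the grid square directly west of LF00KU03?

LF00ju93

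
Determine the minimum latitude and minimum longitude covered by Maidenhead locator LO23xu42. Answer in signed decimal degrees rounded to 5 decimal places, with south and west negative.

Field L=11, O=14: +11·20° lon, +14·10° lat → SW at lon 40°, lat 50°.
Square 2, 3: +2·2° lon, +3·1° lat → SW at lon 44°, lat 53°.
Subsquare x=23, u=20: +23·0.0833333° lon, +20·0.0416667° lat → SW at lon 45.9167°, lat 53.8333°.
Extended square 4, 2: +4·0.00833333° lon, +2·0.00416667° lat → SW at lon 45.95°, lat 53.8417°.
latitude 53.84167, longitude 45.95000.

53.84167, 45.95000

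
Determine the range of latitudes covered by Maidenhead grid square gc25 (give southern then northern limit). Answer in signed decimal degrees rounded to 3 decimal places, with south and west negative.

-65.000, -64.000

Field G=6, C=2: +6·20° lon, +2·10° lat → SW at lon -60°, lat -70°.
Square 2, 5: +2·2° lon, +5·1° lat → SW at lon -56°, lat -65°.
Cell spans 2° lon × 1° lat.
south -65.000, north -64.000.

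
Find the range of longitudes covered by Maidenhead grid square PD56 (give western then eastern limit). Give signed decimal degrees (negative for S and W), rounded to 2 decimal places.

130.00, 132.00

Field P=15, D=3: +15·20° lon, +3·10° lat → SW at lon 120°, lat -60°.
Square 5, 6: +5·2° lon, +6·1° lat → SW at lon 130°, lat -54°.
Cell spans 2° lon × 1° lat.
west 130.00, east 132.00.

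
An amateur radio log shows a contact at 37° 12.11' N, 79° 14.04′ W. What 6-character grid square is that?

Shift to the Maidenhead origin (180°W, 90°S): lon 100.7660, lat 127.2018.
Field: lon ⌊100.7660/20⌋ = 5 → F; lat ⌊127.2018/10⌋ = 12 → M.
Square: lon ⌊0.7660/2⌋ = 0; lat ⌊7.2018/1⌋ = 7.
Subsquare: lon ⌊0.7660/0.0833333⌋ = 9 → j; lat ⌊0.2018/0.0416667⌋ = 4 → e.

FM07je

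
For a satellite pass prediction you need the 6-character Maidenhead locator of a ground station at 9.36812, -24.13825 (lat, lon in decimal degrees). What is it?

HJ79wi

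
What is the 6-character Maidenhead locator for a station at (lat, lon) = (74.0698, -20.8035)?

Add 180° to longitude and 90° to latitude: 159.1965, 164.0698.
Field (20°×10°, letters A–R): 159.1965/20 → 7 → H, 164.0698/10 → 16 → Q; chars HQ.
Square (2°×1°, digits 0–9): 19.1965/2 → 9, 4.0698/1 → 4; chars 94.
Subsquare (5′×2.5′, letters a–x): 1.1965/0.0833333 → 14 → o, 0.0698/0.0416667 → 1 → b; chars ob.

HQ94ob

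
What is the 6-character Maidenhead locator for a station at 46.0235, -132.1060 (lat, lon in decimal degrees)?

CN36wa

Offset from 180°W / 90°S: lon 47.8940°, lat 136.0235°.
Field: 47.8940/20 → 2 → C, 136.0235/10 → 13 → N; chars CN.
Square: 7.8940/2 → 3, 6.0235/1 → 6; chars 36.
Subsquare: 1.8940/0.0833333 → 22 → w, 0.0235/0.0416667 → 0 → a; chars wa.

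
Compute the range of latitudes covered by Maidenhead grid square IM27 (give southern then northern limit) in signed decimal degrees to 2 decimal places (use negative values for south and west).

Field I=8, M=12: +8·20° lon, +12·10° lat → SW at lon -20°, lat 30°.
Square 2, 7: +2·2° lon, +7·1° lat → SW at lon -16°, lat 37°.
Cell spans 2° lon × 1° lat.
south 37.00, north 38.00.

37.00, 38.00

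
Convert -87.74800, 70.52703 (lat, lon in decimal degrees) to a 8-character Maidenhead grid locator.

MA52gg30

Offset from 180°W / 90°S: lon 250.52703°, lat 2.25200°.
Field: lon ⌊250.52703/20⌋ = 12 → M; lat ⌊2.25200/10⌋ = 0 → A.
Square: lon ⌊10.52703/2⌋ = 5; lat ⌊2.25200/1⌋ = 2.
Subsquare: lon ⌊0.52703/0.0833333⌋ = 6 → g; lat ⌊0.25200/0.0416667⌋ = 6 → g.
Extended square: lon ⌊0.02703/0.00833333⌋ = 3; lat ⌊0.00200/0.00416667⌋ = 0.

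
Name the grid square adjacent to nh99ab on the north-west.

NH89xc

Longitude subsquare a = 0; −1 → -1, wraps to 23 = x, carry into square.
Longitude square 9; −1 → 8.
Latitude subsquare b = 1; +1 → 2 = c.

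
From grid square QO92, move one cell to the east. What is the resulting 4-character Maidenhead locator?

RO02

Longitude square 9; +1 → 10, wraps to 0, carry into field.
Longitude field Q = 16; +1 → 17 = R.
The latitude characters are unchanged.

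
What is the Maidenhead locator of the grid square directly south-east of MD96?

ND05

Longitude square 9; +1 → 10, wraps to 0, carry into field.
Longitude field M = 12; +1 → 13 = N.
Latitude square 6; −1 → 5.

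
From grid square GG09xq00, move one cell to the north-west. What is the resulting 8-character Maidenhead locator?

GG09wq91

Longitude extended square 0; −1 → -1, wraps to 9, carry into subsquare.
Longitude subsquare x = 23; −1 → 22 = w.
Latitude extended square 0; +1 → 1.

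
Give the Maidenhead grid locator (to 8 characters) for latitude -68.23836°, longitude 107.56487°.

OC31ss72

Shift to the Maidenhead origin (180°W, 90°S): lon 287.56487, lat 21.76164.
Field: lon ⌊287.56487/20⌋ = 14 → O; lat ⌊21.76164/10⌋ = 2 → C.
Square: lon ⌊7.56487/2⌋ = 3; lat ⌊1.76164/1⌋ = 1.
Subsquare: lon ⌊1.56487/0.0833333⌋ = 18 → s; lat ⌊0.76164/0.0416667⌋ = 18 → s.
Extended square: lon ⌊0.06487/0.00833333⌋ = 7; lat ⌊0.01164/0.00416667⌋ = 2.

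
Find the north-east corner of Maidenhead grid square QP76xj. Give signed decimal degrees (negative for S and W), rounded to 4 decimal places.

66.4167, 156.0000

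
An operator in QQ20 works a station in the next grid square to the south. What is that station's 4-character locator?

QP29

Latitude square 0; −1 → -1, wraps to 9, carry into field.
Latitude field Q = 16; −1 → 15 = P.
The longitude characters are unchanged.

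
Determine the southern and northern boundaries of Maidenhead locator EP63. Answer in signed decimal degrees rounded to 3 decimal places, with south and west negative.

Field E=4, P=15: +4·20° lon, +15·10° lat → SW at lon -100°, lat 60°.
Square 6, 3: +6·2° lon, +3·1° lat → SW at lon -88°, lat 63°.
Cell spans 2° lon × 1° lat.
south 63.000, north 64.000.

63.000, 64.000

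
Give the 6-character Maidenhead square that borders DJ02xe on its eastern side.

Longitude subsquare x = 23; +1 → 24, wraps to 0 = a, carry into square.
Longitude square 0; +1 → 1.
The latitude characters are unchanged.

DJ12ae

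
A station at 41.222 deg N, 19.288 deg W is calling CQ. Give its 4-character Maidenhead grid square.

Add 180° to longitude and 90° to latitude: 160.71, 131.22.
Field (20°×10°, letters A–R): lon ⌊160.71/20⌋ = 8 → I; lat ⌊131.22/10⌋ = 13 → N.
Square (2°×1°, digits 0–9): lon ⌊0.71/2⌋ = 0; lat ⌊1.22/1⌋ = 1.

IN01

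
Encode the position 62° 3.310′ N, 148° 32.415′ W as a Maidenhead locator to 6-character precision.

BP52rb

Add 180° to longitude and 90° to latitude: 31.4598, 152.0552.
Field: 31.4598/20 → 1 → B, 152.0552/10 → 15 → P; chars BP.
Square: 11.4598/2 → 5, 2.0552/1 → 2; chars 52.
Subsquare: 1.4598/0.0833333 → 17 → r, 0.0552/0.0416667 → 1 → b; chars rb.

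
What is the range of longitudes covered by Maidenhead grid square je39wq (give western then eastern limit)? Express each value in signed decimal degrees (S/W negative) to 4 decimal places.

7.8333, 7.9167

Field J=9, E=4: +9·20° lon, +4·10° lat → SW at lon 0°, lat -50°.
Square 3, 9: +3·2° lon, +9·1° lat → SW at lon 6°, lat -41°.
Subsquare w=22, q=16: +22·0.0833333° lon, +16·0.0416667° lat → SW at lon 7.83333°, lat -40.3333°.
Cell spans 0.0833333° lon × 0.0416667° lat.
west 7.8333, east 7.9167.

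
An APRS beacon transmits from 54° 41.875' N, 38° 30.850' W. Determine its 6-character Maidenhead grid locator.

Shift to the Maidenhead origin (180°W, 90°S): lon 141.4858, lat 144.6979.
Field: 141.4858/20 → 7 → H, 144.6979/10 → 14 → O; chars HO.
Square: 1.4858/2 → 0, 4.6979/1 → 4; chars 04.
Subsquare: 1.4858/0.0833333 → 17 → r, 0.6979/0.0416667 → 16 → q; chars rq.

HO04rq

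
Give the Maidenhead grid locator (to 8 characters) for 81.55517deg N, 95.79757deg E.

NR71vn53

Offset from 180°W / 90°S: lon 275.79757°, lat 171.55517°.
Field: 275.79757/20 → 13 → N, 171.55517/10 → 17 → R; chars NR.
Square: 15.79757/2 → 7, 1.55517/1 → 1; chars 71.
Subsquare: 1.79757/0.0833333 → 21 → v, 0.55517/0.0416667 → 13 → n; chars vn.
Extended square: 0.04757/0.00833333 → 5, 0.01350/0.00416667 → 3; chars 53.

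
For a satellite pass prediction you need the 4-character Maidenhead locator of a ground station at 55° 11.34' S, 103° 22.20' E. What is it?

Offset from 180°W / 90°S: lon 283.37°, lat 34.81°.
Field (20°×10°, letters A–R): lon ⌊283.37/20⌋ = 14 → O; lat ⌊34.81/10⌋ = 3 → D.
Square (2°×1°, digits 0–9): lon ⌊3.37/2⌋ = 1; lat ⌊4.81/1⌋ = 4.

OD14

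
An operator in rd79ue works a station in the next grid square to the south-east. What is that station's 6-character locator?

Longitude subsquare u = 20; +1 → 21 = v.
Latitude subsquare e = 4; −1 → 3 = d.

RD79vd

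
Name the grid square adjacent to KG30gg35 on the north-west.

Longitude extended square 3; −1 → 2.
Latitude extended square 5; +1 → 6.

KG30gg26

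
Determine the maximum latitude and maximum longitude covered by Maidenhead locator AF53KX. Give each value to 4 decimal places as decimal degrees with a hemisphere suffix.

Field A=0, F=5: +0·20° lon, +5·10° lat → SW at lon -180°, lat -40°.
Square 5, 3: +5·2° lon, +3·1° lat → SW at lon -170°, lat -37°.
Subsquare k=10, x=23: +10·0.0833333° lon, +23·0.0416667° lat → SW at lon -169.167°, lat -36.0417°.
Cell spans 0.0833333° lon × 0.0416667° lat. NE corner is SW corner plus one full cell.
latitude 36.0000° S, longitude 169.0833° W.

36.0000° S, 169.0833° W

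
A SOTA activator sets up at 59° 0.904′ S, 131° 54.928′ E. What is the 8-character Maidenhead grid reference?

PD50wx96

Offset from 180°W / 90°S: lon 311.91547°, lat 30.98493°.
Field: 311.91547/20 → 15 → P, 30.98493/10 → 3 → D; chars PD.
Square: 11.91547/2 → 5, 0.98493/1 → 0; chars 50.
Subsquare: 1.91547/0.0833333 → 22 → w, 0.98493/0.0416667 → 23 → x; chars wx.
Extended square: 0.08213/0.00833333 → 9, 0.02660/0.00416667 → 6; chars 96.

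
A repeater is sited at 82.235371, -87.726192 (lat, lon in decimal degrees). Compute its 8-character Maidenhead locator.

Shift to the Maidenhead origin (180°W, 90°S): lon 92.27381, lat 172.23537.
Field (20°×10°, letters A–R): lon ⌊92.27381/20⌋ = 4 → E; lat ⌊172.23537/10⌋ = 17 → R.
Square (2°×1°, digits 0–9): lon ⌊12.27381/2⌋ = 6; lat ⌊2.23537/1⌋ = 2.
Subsquare (5′×2.5′, letters a–x): lon ⌊0.27381/0.0833333⌋ = 3 → d; lat ⌊0.23537/0.0416667⌋ = 5 → f.
Extended square (30″×15″, digits 0–9): lon ⌊0.02381/0.00833333⌋ = 2; lat ⌊0.02704/0.00416667⌋ = 6.

ER62df26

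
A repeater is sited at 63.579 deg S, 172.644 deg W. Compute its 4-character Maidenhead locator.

AC36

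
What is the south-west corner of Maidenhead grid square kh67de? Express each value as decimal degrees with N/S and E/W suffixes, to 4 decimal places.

Field K=10, H=7: +10·20° lon, +7·10° lat → SW at lon 20°, lat -20°.
Square 6, 7: +6·2° lon, +7·1° lat → SW at lon 32°, lat -13°.
Subsquare d=3, e=4: +3·0.0833333° lon, +4·0.0416667° lat → SW at lon 32.25°, lat -12.8333°.
latitude 12.8333° S, longitude 32.2500° E.

12.8333° S, 32.2500° E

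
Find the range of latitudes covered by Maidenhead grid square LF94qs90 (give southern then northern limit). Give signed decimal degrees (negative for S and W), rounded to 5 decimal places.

-35.25000, -35.24583

Field L=11, F=5: +11·20° lon, +5·10° lat → SW at lon 40°, lat -40°.
Square 9, 4: +9·2° lon, +4·1° lat → SW at lon 58°, lat -36°.
Subsquare q=16, s=18: +16·0.0833333° lon, +18·0.0416667° lat → SW at lon 59.3333°, lat -35.25°.
Extended square 9, 0: +9·0.00833333° lon, +0·0.00416667° lat → SW at lon 59.4083°, lat -35.25°.
Cell spans 0.00833333° lon × 0.00416667° lat.
south -35.25000, north -35.24583.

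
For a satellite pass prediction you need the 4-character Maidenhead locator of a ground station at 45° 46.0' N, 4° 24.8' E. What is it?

Shift to the Maidenhead origin (180°W, 90°S): lon 184.41, lat 135.77.
Field: 184.41/20 → 9 → J, 135.77/10 → 13 → N; chars JN.
Square: 4.41/2 → 2, 5.77/1 → 5; chars 25.

JN25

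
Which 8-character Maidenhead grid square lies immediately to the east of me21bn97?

ME21cn07

Longitude extended square 9; +1 → 10, wraps to 0, carry into subsquare.
Longitude subsquare b = 1; +1 → 2 = c.
The latitude characters are unchanged.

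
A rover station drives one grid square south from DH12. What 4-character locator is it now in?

Latitude square 2; −1 → 1.
The longitude characters are unchanged.

DH11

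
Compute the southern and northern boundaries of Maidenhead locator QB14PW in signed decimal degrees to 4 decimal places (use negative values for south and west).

-75.0833, -75.0417

Field Q=16, B=1: +16·20° lon, +1·10° lat → SW at lon 140°, lat -80°.
Square 1, 4: +1·2° lon, +4·1° lat → SW at lon 142°, lat -76°.
Subsquare p=15, w=22: +15·0.0833333° lon, +22·0.0416667° lat → SW at lon 143.25°, lat -75.0833°.
Cell spans 0.0833333° lon × 0.0416667° lat.
south -75.0833, north -75.0417.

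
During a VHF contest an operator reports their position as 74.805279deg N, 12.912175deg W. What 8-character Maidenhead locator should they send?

IQ34nt03

Add 180° to longitude and 90° to latitude: 167.08783, 164.80528.
Field: 167.08783/20 → 8 → I, 164.80528/10 → 16 → Q; chars IQ.
Square: 7.08783/2 → 3, 4.80528/1 → 4; chars 34.
Subsquare: 1.08783/0.0833333 → 13 → n, 0.80528/0.0416667 → 19 → t; chars nt.
Extended square: 0.00449/0.00833333 → 0, 0.01361/0.00416667 → 3; chars 03.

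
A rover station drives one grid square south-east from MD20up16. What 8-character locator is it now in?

Longitude extended square 1; +1 → 2.
Latitude extended square 6; −1 → 5.

MD20up25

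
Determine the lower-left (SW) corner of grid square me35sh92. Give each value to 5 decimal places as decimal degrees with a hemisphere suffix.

44.70000° S, 67.57500° E

Field M=12, E=4: +12·20° lon, +4·10° lat → SW at lon 60°, lat -50°.
Square 3, 5: +3·2° lon, +5·1° lat → SW at lon 66°, lat -45°.
Subsquare s=18, h=7: +18·0.0833333° lon, +7·0.0416667° lat → SW at lon 67.5°, lat -44.7083°.
Extended square 9, 2: +9·0.00833333° lon, +2·0.00416667° lat → SW at lon 67.575°, lat -44.7°.
latitude 44.70000° S, longitude 67.57500° E.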